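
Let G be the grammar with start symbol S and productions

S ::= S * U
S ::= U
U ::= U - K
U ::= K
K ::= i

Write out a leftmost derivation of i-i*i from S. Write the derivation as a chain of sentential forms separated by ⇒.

S ⇒ S*U ⇒ U*U ⇒ U-K*U ⇒ K-K*U ⇒ i-K*U ⇒ i-i*U ⇒ i-i*K ⇒ i-i*i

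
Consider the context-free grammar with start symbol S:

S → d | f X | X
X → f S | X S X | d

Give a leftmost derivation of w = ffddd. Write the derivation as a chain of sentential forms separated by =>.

S => fX => fXSX => ffSSX => ffdSX => ffddX => ffddd

S => fX   [S → f X]
fX => fXSX   [X → X S X]
fXSX => ffSSX   [X → f S]
ffSSX => ffdSX   [S → d]
ffdSX => ffddX   [S → d]
ffddX => ffddd   [X → d]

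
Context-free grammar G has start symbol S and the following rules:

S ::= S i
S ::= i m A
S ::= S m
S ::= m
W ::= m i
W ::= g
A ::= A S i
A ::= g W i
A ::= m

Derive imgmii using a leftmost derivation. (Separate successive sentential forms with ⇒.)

S ⇒ imA   [S ::= i m A]
imA ⇒ imgWi   [A ::= g W i]
imgWi ⇒ imgmii   [W ::= m i]

S⇒imA⇒imgWi⇒imgmii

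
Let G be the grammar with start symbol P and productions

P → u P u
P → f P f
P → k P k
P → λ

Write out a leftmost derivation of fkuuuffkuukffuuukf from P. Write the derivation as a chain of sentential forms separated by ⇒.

P ⇒ fPf ⇒ fkPkf ⇒ fkuPukf ⇒ fkuuPuukf ⇒ fkuuuPuuukf ⇒ fkuuufPfuuukf ⇒ fkuuuffPffuuukf ⇒ fkuuuffkPkffuuukf ⇒ fkuuuffkuPukffuuukf ⇒ fkuuuffkuukffuuukf

P ⇒ fPf   [P → f P f]
fPf ⇒ fkPkf   [P → k P k]
fkPkf ⇒ fkuPukf   [P → u P u]
fkuPukf ⇒ fkuuPuukf   [P → u P u]
fkuuPuukf ⇒ fkuuuPuuukf   [P → u P u]
fkuuuPuuukf ⇒ fkuuufPfuuukf   [P → f P f]
fkuuufPfuuukf ⇒ fkuuuffPffuuukf   [P → f P f]
fkuuuffPffuuukf ⇒ fkuuuffkPkffuuukf   [P → k P k]
fkuuuffkPkffuuukf ⇒ fkuuuffkuPukffuuukf   [P → u P u]
fkuuuffkuPukffuuukf ⇒ fkuuuffkuukffuuukf   [P → λ]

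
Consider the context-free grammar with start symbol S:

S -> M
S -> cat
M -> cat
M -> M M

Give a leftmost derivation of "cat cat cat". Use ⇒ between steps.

S ⇒ M ⇒ M M ⇒ M M M ⇒ cat M M ⇒ cat cat M ⇒ cat cat cat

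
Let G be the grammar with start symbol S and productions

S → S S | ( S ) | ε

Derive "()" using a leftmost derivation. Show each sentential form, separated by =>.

S => SS => SSS => SSSS => SSSSS => SSSSSS => SSSSSSS => (S)SSSSSS => ()SSSSSS => ()SSSSS => ()SSSS => ()SSS => ()SS => ()S => ()

S => SS   [S → S S]
SS => SSS   [S → S S]
SSS => SSSS   [S → S S]
SSSS => SSSSS   [S → S S]
SSSSS => SSSSSS   [S → S S]
SSSSSS => SSSSSSS   [S → S S]
SSSSSSS => (S)SSSSSS   [S → ( S )]
(S)SSSSSS => ()SSSSSS   [S → ε]
()SSSSSS => ()SSSSS   [S → ε]
()SSSSS => ()SSSS   [S → ε]
()SSSS => ()SSS   [S → ε]
()SSS => ()SS   [S → ε]
()SS => ()S   [S → ε]
()S => ()   [S → ε]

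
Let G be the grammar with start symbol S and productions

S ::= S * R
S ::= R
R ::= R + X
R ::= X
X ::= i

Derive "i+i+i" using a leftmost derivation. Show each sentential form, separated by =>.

S => R => R+X => R+X+X => X+X+X => i+X+X => i+i+X => i+i+i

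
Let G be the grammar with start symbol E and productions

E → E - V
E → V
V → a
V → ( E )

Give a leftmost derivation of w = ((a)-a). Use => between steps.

E => V   [E → V]
V => (E)   [V → ( E )]
(E) => (E-V)   [E → E - V]
(E-V) => (V-V)   [E → V]
(V-V) => ((E)-V)   [V → ( E )]
((E)-V) => ((V)-V)   [E → V]
((V)-V) => ((a)-V)   [V → a]
((a)-V) => ((a)-a)   [V → a]

E=>V=>(E)=>(E-V)=>(V-V)=>((E)-V)=>((V)-V)=>((a)-V)=>((a)-a)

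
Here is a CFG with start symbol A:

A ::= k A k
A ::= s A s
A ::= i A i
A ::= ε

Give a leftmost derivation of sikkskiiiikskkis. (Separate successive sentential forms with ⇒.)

A⇒sAs⇒siAis⇒sikAkis⇒sikkAkkis⇒sikksAskkis⇒sikkskAkskkis⇒sikkskiAikskkis⇒sikkskiiAiikskkis⇒sikkskiiiikskkis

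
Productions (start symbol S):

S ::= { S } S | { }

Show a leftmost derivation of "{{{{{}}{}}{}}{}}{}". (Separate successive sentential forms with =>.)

S => {S}S   [S ::= { S } S]
{S}S => {{S}S}S   [S ::= { S } S]
{{S}S}S => {{{S}S}S}S   [S ::= { S } S]
{{{S}S}S}S => {{{{S}S}S}S}S   [S ::= { S } S]
{{{{S}S}S}S}S => {{{{{}}S}S}S}S   [S ::= { }]
{{{{{}}S}S}S}S => {{{{{}}{}}S}S}S   [S ::= { }]
{{{{{}}{}}S}S}S => {{{{{}}{}}{}}S}S   [S ::= { }]
{{{{{}}{}}{}}S}S => {{{{{}}{}}{}}{}}S   [S ::= { }]
{{{{{}}{}}{}}{}}S => {{{{{}}{}}{}}{}}{}   [S ::= { }]

S => {S}S => {{S}S}S => {{{S}S}S}S => {{{{S}S}S}S}S => {{{{{}}S}S}S}S => {{{{{}}{}}S}S}S => {{{{{}}{}}{}}S}S => {{{{{}}{}}{}}{}}S => {{{{{}}{}}{}}{}}{}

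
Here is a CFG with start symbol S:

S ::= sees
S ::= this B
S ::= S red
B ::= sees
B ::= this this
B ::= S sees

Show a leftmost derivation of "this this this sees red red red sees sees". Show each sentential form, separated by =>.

S => this B => this S sees => this this B sees => this this S sees sees => this this S red sees sees => this this S red red sees sees => this this S red red red sees sees => this this this B red red red sees sees => this this this sees red red red sees sees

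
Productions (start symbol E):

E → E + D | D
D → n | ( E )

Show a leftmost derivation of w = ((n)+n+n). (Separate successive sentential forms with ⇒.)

E ⇒ D   [E → D]
D ⇒ (E)   [D → ( E )]
(E) ⇒ (E+D)   [E → E + D]
(E+D) ⇒ (E+D+D)   [E → E + D]
(E+D+D) ⇒ (D+D+D)   [E → D]
(D+D+D) ⇒ ((E)+D+D)   [D → ( E )]
((E)+D+D) ⇒ ((D)+D+D)   [E → D]
((D)+D+D) ⇒ ((n)+D+D)   [D → n]
((n)+D+D) ⇒ ((n)+n+D)   [D → n]
((n)+n+D) ⇒ ((n)+n+n)   [D → n]

E ⇒ D ⇒ (E) ⇒ (E+D) ⇒ (E+D+D) ⇒ (D+D+D) ⇒ ((E)+D+D) ⇒ ((D)+D+D) ⇒ ((n)+D+D) ⇒ ((n)+n+D) ⇒ ((n)+n+n)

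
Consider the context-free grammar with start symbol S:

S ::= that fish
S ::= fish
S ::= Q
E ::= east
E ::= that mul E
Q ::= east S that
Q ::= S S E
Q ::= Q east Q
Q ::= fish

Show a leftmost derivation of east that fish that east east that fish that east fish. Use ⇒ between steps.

S ⇒ Q ⇒ Q east Q ⇒ east S that east Q ⇒ east that fish that east Q ⇒ east that fish that east Q east Q ⇒ east that fish that east east S that east Q ⇒ east that fish that east east that fish that east Q ⇒ east that fish that east east that fish that east fish

S ⇒ Q   [S ::= Q]
Q ⇒ Q east Q   [Q ::= Q east Q]
Q east Q ⇒ east S that east Q   [Q ::= east S that]
east S that east Q ⇒ east that fish that east Q   [S ::= that fish]
east that fish that east Q ⇒ east that fish that east Q east Q   [Q ::= Q east Q]
east that fish that east Q east Q ⇒ east that fish that east east S that east Q   [Q ::= east S that]
east that fish that east east S that east Q ⇒ east that fish that east east that fish that east Q   [S ::= that fish]
east that fish that east east that fish that east Q ⇒ east that fish that east east that fish that east fish   [Q ::= fish]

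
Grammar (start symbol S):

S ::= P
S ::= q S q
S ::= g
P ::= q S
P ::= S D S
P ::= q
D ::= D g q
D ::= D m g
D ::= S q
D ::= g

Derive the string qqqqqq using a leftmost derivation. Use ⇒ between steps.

S ⇒ qSq ⇒ qPq ⇒ qqSq ⇒ qqqSqq ⇒ qqqPqq ⇒ qqqqqq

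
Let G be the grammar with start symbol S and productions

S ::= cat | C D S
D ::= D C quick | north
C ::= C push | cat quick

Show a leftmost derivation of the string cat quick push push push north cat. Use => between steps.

S => C D S => C push D S => C push push D S => C push push push D S => cat quick push push push D S => cat quick push push push north S => cat quick push push push north cat

S => C D S   [S ::= C D S]
C D S => C push D S   [C ::= C push]
C push D S => C push push D S   [C ::= C push]
C push push D S => C push push push D S   [C ::= C push]
C push push push D S => cat quick push push push D S   [C ::= cat quick]
cat quick push push push D S => cat quick push push push north S   [D ::= north]
cat quick push push push north S => cat quick push push push north cat   [S ::= cat]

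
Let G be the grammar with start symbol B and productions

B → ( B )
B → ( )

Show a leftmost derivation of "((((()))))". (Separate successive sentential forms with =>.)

B=>(B)=>((B))=>(((B)))=>((((B))))=>((((()))))

B => (B)   [B → ( B )]
(B) => ((B))   [B → ( B )]
((B)) => (((B)))   [B → ( B )]
(((B))) => ((((B))))   [B → ( B )]
((((B)))) => ((((()))))   [B → ( )]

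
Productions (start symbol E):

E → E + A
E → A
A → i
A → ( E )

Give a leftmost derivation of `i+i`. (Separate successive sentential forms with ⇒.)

E ⇒ E+A ⇒ A+A ⇒ i+A ⇒ i+i

E ⇒ E+A   [E → E + A]
E+A ⇒ A+A   [E → A]
A+A ⇒ i+A   [A → i]
i+A ⇒ i+i   [A → i]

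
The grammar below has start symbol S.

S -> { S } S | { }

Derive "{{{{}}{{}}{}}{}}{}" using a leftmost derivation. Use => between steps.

S=>{S}S=>{{S}S}S=>{{{S}S}S}S=>{{{{}}S}S}S=>{{{{}}{S}S}S}S=>{{{{}}{{}}S}S}S=>{{{{}}{{}}{}}S}S=>{{{{}}{{}}{}}{}}S=>{{{{}}{{}}{}}{}}{}

S => {S}S   [S -> { S } S]
{S}S => {{S}S}S   [S -> { S } S]
{{S}S}S => {{{S}S}S}S   [S -> { S } S]
{{{S}S}S}S => {{{{}}S}S}S   [S -> { }]
{{{{}}S}S}S => {{{{}}{S}S}S}S   [S -> { S } S]
{{{{}}{S}S}S}S => {{{{}}{{}}S}S}S   [S -> { }]
{{{{}}{{}}S}S}S => {{{{}}{{}}{}}S}S   [S -> { }]
{{{{}}{{}}{}}S}S => {{{{}}{{}}{}}{}}S   [S -> { }]
{{{{}}{{}}{}}{}}S => {{{{}}{{}}{}}{}}{}   [S -> { }]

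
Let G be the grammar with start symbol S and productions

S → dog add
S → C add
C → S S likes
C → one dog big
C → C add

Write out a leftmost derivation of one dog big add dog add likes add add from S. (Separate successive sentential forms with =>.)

S => C add => C add add => S S likes add add => C add S likes add add => one dog big add S likes add add => one dog big add dog add likes add add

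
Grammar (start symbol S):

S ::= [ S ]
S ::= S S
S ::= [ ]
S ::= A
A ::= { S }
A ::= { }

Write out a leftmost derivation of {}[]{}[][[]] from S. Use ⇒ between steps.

S ⇒ SS   [S ::= S S]
SS ⇒ AS   [S ::= A]
AS ⇒ {}S   [A ::= { }]
{}S ⇒ {}SS   [S ::= S S]
{}SS ⇒ {}[]S   [S ::= [ ]]
{}[]S ⇒ {}[]SS   [S ::= S S]
{}[]SS ⇒ {}[]SSS   [S ::= S S]
{}[]SSS ⇒ {}[]ASS   [S ::= A]
{}[]ASS ⇒ {}[]{}SS   [A ::= { }]
{}[]{}SS ⇒ {}[]{}[]S   [S ::= [ ]]
{}[]{}[]S ⇒ {}[]{}[][S]   [S ::= [ S ]]
{}[]{}[][S] ⇒ {}[]{}[][[]]   [S ::= [ ]]

S⇒SS⇒AS⇒{}S⇒{}SS⇒{}[]S⇒{}[]SS⇒{}[]SSS⇒{}[]ASS⇒{}[]{}SS⇒{}[]{}[]S⇒{}[]{}[][S]⇒{}[]{}[][[]]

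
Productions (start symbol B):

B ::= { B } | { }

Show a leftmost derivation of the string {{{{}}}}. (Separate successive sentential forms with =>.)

B=>{B}=>{{B}}=>{{{B}}}=>{{{{}}}}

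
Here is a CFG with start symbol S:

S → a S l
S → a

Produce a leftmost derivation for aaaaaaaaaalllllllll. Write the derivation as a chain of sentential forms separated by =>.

S => aSl => aaSll => aaaSlll => aaaaSllll => aaaaaSlllll => aaaaaaSllllll => aaaaaaaSlllllll => aaaaaaaaSllllllll => aaaaaaaaaSlllllllll => aaaaaaaaaalllllllll

S => aSl   [S → a S l]
aSl => aaSll   [S → a S l]
aaSll => aaaSlll   [S → a S l]
aaaSlll => aaaaSllll   [S → a S l]
aaaaSllll => aaaaaSlllll   [S → a S l]
aaaaaSlllll => aaaaaaSllllll   [S → a S l]
aaaaaaSllllll => aaaaaaaSlllllll   [S → a S l]
aaaaaaaSlllllll => aaaaaaaaSllllllll   [S → a S l]
aaaaaaaaSllllllll => aaaaaaaaaSlllllllll   [S → a S l]
aaaaaaaaaSlllllllll => aaaaaaaaaalllllllll   [S → a]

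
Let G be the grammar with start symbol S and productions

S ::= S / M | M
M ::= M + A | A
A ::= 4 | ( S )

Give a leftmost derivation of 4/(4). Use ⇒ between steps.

S ⇒ S/M   [S ::= S / M]
S/M ⇒ M/M   [S ::= M]
M/M ⇒ A/M   [M ::= A]
A/M ⇒ 4/M   [A ::= 4]
4/M ⇒ 4/A   [M ::= A]
4/A ⇒ 4/(S)   [A ::= ( S )]
4/(S) ⇒ 4/(M)   [S ::= M]
4/(M) ⇒ 4/(A)   [M ::= A]
4/(A) ⇒ 4/(4)   [A ::= 4]

S ⇒ S/M ⇒ M/M ⇒ A/M ⇒ 4/M ⇒ 4/A ⇒ 4/(S) ⇒ 4/(M) ⇒ 4/(A) ⇒ 4/(4)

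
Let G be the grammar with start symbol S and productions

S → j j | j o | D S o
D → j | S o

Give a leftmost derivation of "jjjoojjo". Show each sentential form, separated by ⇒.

S ⇒ DSo ⇒ SoSo ⇒ DSooSo ⇒ jSooSo ⇒ jjjooSo ⇒ jjjoojjo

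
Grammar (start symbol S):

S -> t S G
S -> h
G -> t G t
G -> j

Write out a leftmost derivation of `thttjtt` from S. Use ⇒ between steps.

S ⇒ tSG ⇒ thG ⇒ thtGt ⇒ thttGtt ⇒ thttjtt

S ⇒ tSG   [S -> t S G]
tSG ⇒ thG   [S -> h]
thG ⇒ thtGt   [G -> t G t]
thtGt ⇒ thttGtt   [G -> t G t]
thttGtt ⇒ thttjtt   [G -> j]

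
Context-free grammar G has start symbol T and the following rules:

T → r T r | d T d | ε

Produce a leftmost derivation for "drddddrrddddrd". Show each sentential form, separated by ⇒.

T⇒dTd⇒drTrd⇒drdTdrd⇒drddTddrd⇒drdddTdddrd⇒drddddTddddrd⇒drddddrTrddddrd⇒drddddrrddddrd

T ⇒ dTd   [T → d T d]
dTd ⇒ drTrd   [T → r T r]
drTrd ⇒ drdTdrd   [T → d T d]
drdTdrd ⇒ drddTddrd   [T → d T d]
drddTddrd ⇒ drdddTdddrd   [T → d T d]
drdddTdddrd ⇒ drddddTddddrd   [T → d T d]
drddddTddddrd ⇒ drddddrTrddddrd   [T → r T r]
drddddrTrddddrd ⇒ drddddrrddddrd   [T → ε]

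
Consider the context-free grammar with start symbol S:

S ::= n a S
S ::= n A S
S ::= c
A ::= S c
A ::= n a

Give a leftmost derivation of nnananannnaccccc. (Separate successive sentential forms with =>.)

S => nAS => nScS => nnaScS => nnanaScS => nnananaScS => nnanananAScS => nnanananScScS => nnananannAScScS => nnananannnaScScS => nnananannnaccScS => nnananannnaccccS => nnananannnaccccc

S => nAS   [S ::= n A S]
nAS => nScS   [A ::= S c]
nScS => nnaScS   [S ::= n a S]
nnaScS => nnanaScS   [S ::= n a S]
nnanaScS => nnananaScS   [S ::= n a S]
nnananaScS => nnanananAScS   [S ::= n A S]
nnanananAScS => nnanananScScS   [A ::= S c]
nnanananScScS => nnananannAScScS   [S ::= n A S]
nnananannAScScS => nnananannnaScScS   [A ::= n a]
nnananannnaScScS => nnananannnaccScS   [S ::= c]
nnananannnaccScS => nnananannnaccccS   [S ::= c]
nnananannnaccccS => nnananannnaccccc   [S ::= c]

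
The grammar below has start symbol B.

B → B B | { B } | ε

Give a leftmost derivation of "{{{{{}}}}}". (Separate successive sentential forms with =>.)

B => {B} => {BB} => {BBB} => {{B}BB} => {{{B}}BB} => {{{{B}}}BB} => {{{{BB}}}BB} => {{{{BBB}}}BB} => {{{{{B}BB}}}BB} => {{{{{}BB}}}BB} => {{{{{}B}}}BB} => {{{{{}}}}BB} => {{{{{}}}}B} => {{{{{}}}}}

B => {B}   [B → { B }]
{B} => {BB}   [B → B B]
{BB} => {BBB}   [B → B B]
{BBB} => {{B}BB}   [B → { B }]
{{B}BB} => {{{B}}BB}   [B → { B }]
{{{B}}BB} => {{{{B}}}BB}   [B → { B }]
{{{{B}}}BB} => {{{{BB}}}BB}   [B → B B]
{{{{BB}}}BB} => {{{{BBB}}}BB}   [B → B B]
{{{{BBB}}}BB} => {{{{{B}BB}}}BB}   [B → { B }]
{{{{{B}BB}}}BB} => {{{{{}BB}}}BB}   [B → ε]
{{{{{}BB}}}BB} => {{{{{}B}}}BB}   [B → ε]
{{{{{}B}}}BB} => {{{{{}}}}BB}   [B → ε]
{{{{{}}}}BB} => {{{{{}}}}B}   [B → ε]
{{{{{}}}}B} => {{{{{}}}}}   [B → ε]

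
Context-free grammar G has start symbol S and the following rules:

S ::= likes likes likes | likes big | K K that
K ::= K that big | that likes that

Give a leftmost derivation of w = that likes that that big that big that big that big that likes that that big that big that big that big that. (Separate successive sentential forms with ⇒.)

S ⇒ K K that ⇒ K that big K that ⇒ K that big that big K that ⇒ K that big that big that big K that ⇒ K that big that big that big that big K that ⇒ that likes that that big that big that big that big K that ⇒ that likes that that big that big that big that big K that big that ⇒ that likes that that big that big that big that big K that big that big that ⇒ that likes that that big that big that big that big K that big that big that big that ⇒ that likes that that big that big that big that big K that big that big that big that big that ⇒ that likes that that big that big that big that big that likes that that big that big that big that big that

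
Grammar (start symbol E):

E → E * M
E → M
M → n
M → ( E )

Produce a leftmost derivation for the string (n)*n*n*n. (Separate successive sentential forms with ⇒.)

E ⇒ E*M ⇒ E*M*M ⇒ E*M*M*M ⇒ M*M*M*M ⇒ (E)*M*M*M ⇒ (M)*M*M*M ⇒ (n)*M*M*M ⇒ (n)*n*M*M ⇒ (n)*n*n*M ⇒ (n)*n*n*n

E ⇒ E*M   [E → E * M]
E*M ⇒ E*M*M   [E → E * M]
E*M*M ⇒ E*M*M*M   [E → E * M]
E*M*M*M ⇒ M*M*M*M   [E → M]
M*M*M*M ⇒ (E)*M*M*M   [M → ( E )]
(E)*M*M*M ⇒ (M)*M*M*M   [E → M]
(M)*M*M*M ⇒ (n)*M*M*M   [M → n]
(n)*M*M*M ⇒ (n)*n*M*M   [M → n]
(n)*n*M*M ⇒ (n)*n*n*M   [M → n]
(n)*n*n*M ⇒ (n)*n*n*n   [M → n]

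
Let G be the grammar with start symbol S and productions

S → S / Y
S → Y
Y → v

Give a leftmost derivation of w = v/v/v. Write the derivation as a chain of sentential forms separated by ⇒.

S ⇒ S/Y ⇒ S/Y/Y ⇒ Y/Y/Y ⇒ v/Y/Y ⇒ v/v/Y ⇒ v/v/v

S ⇒ S/Y   [S → S / Y]
S/Y ⇒ S/Y/Y   [S → S / Y]
S/Y/Y ⇒ Y/Y/Y   [S → Y]
Y/Y/Y ⇒ v/Y/Y   [Y → v]
v/Y/Y ⇒ v/v/Y   [Y → v]
v/v/Y ⇒ v/v/v   [Y → v]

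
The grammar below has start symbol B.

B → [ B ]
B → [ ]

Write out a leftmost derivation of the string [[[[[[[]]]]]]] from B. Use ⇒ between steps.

B ⇒ [B]   [B → [ B ]]
[B] ⇒ [[B]]   [B → [ B ]]
[[B]] ⇒ [[[B]]]   [B → [ B ]]
[[[B]]] ⇒ [[[[B]]]]   [B → [ B ]]
[[[[B]]]] ⇒ [[[[[B]]]]]   [B → [ B ]]
[[[[[B]]]]] ⇒ [[[[[[B]]]]]]   [B → [ B ]]
[[[[[[B]]]]]] ⇒ [[[[[[[]]]]]]]   [B → [ ]]

B ⇒ [B] ⇒ [[B]] ⇒ [[[B]]] ⇒ [[[[B]]]] ⇒ [[[[[B]]]]] ⇒ [[[[[[B]]]]]] ⇒ [[[[[[[]]]]]]]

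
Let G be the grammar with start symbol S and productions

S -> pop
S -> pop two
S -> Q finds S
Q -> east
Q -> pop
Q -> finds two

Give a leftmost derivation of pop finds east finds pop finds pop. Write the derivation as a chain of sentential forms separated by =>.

S => Q finds S   [S -> Q finds S]
Q finds S => pop finds S   [Q -> pop]
pop finds S => pop finds Q finds S   [S -> Q finds S]
pop finds Q finds S => pop finds east finds S   [Q -> east]
pop finds east finds S => pop finds east finds Q finds S   [S -> Q finds S]
pop finds east finds Q finds S => pop finds east finds pop finds S   [Q -> pop]
pop finds east finds pop finds S => pop finds east finds pop finds pop   [S -> pop]

S => Q finds S => pop finds S => pop finds Q finds S => pop finds east finds S => pop finds east finds Q finds S => pop finds east finds pop finds S => pop finds east finds pop finds pop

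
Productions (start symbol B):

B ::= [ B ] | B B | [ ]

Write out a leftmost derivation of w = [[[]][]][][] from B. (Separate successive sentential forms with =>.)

B => BB   [B ::= B B]
BB => BBB   [B ::= B B]
BBB => [B]BB   [B ::= [ B ]]
[B]BB => [BB]BB   [B ::= B B]
[BB]BB => [[B]B]BB   [B ::= [ B ]]
[[B]B]BB => [[[]]B]BB   [B ::= [ ]]
[[[]]B]BB => [[[]][]]BB   [B ::= [ ]]
[[[]][]]BB => [[[]][]][]B   [B ::= [ ]]
[[[]][]][]B => [[[]][]][][]   [B ::= [ ]]

B=>BB=>BBB=>[B]BB=>[BB]BB=>[[B]B]BB=>[[[]]B]BB=>[[[]][]]BB=>[[[]][]][]B=>[[[]][]][][]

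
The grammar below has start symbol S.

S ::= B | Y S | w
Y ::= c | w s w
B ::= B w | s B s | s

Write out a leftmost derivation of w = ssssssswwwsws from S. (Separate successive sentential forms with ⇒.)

S ⇒ B ⇒ sBs ⇒ sBws ⇒ ssBsws ⇒ ssBwsws ⇒ ssBwwsws ⇒ ssBwwwsws ⇒ sssBswwwsws ⇒ ssssBsswwwsws ⇒ ssssssswwwsws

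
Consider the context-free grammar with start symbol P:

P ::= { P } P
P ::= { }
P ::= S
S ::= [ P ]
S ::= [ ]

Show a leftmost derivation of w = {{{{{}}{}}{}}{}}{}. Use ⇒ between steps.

P ⇒ {P}P ⇒ {{P}P}P ⇒ {{{P}P}P}P ⇒ {{{{P}P}P}P}P ⇒ {{{{{}}P}P}P}P ⇒ {{{{{}}{}}P}P}P ⇒ {{{{{}}{}}{}}P}P ⇒ {{{{{}}{}}{}}{}}P ⇒ {{{{{}}{}}{}}{}}{}

P ⇒ {P}P   [P ::= { P } P]
{P}P ⇒ {{P}P}P   [P ::= { P } P]
{{P}P}P ⇒ {{{P}P}P}P   [P ::= { P } P]
{{{P}P}P}P ⇒ {{{{P}P}P}P}P   [P ::= { P } P]
{{{{P}P}P}P}P ⇒ {{{{{}}P}P}P}P   [P ::= { }]
{{{{{}}P}P}P}P ⇒ {{{{{}}{}}P}P}P   [P ::= { }]
{{{{{}}{}}P}P}P ⇒ {{{{{}}{}}{}}P}P   [P ::= { }]
{{{{{}}{}}{}}P}P ⇒ {{{{{}}{}}{}}{}}P   [P ::= { }]
{{{{{}}{}}{}}{}}P ⇒ {{{{{}}{}}{}}{}}{}   [P ::= { }]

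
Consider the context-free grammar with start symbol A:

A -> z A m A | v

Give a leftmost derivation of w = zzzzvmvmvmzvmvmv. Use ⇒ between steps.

A ⇒ zAmA   [A -> z A m A]
zAmA ⇒ zzAmAmA   [A -> z A m A]
zzAmAmA ⇒ zzzAmAmAmA   [A -> z A m A]
zzzAmAmAmA ⇒ zzzzAmAmAmAmA   [A -> z A m A]
zzzzAmAmAmAmA ⇒ zzzzvmAmAmAmA   [A -> v]
zzzzvmAmAmAmA ⇒ zzzzvmvmAmAmA   [A -> v]
zzzzvmvmAmAmA ⇒ zzzzvmvmvmAmA   [A -> v]
zzzzvmvmvmAmA ⇒ zzzzvmvmvmzAmAmA   [A -> z A m A]
zzzzvmvmvmzAmAmA ⇒ zzzzvmvmvmzvmAmA   [A -> v]
zzzzvmvmvmzvmAmA ⇒ zzzzvmvmvmzvmvmA   [A -> v]
zzzzvmvmvmzvmvmA ⇒ zzzzvmvmvmzvmvmv   [A -> v]

A⇒zAmA⇒zzAmAmA⇒zzzAmAmAmA⇒zzzzAmAmAmAmA⇒zzzzvmAmAmAmA⇒zzzzvmvmAmAmA⇒zzzzvmvmvmAmA⇒zzzzvmvmvmzAmAmA⇒zzzzvmvmvmzvmAmA⇒zzzzvmvmvmzvmvmA⇒zzzzvmvmvmzvmvmv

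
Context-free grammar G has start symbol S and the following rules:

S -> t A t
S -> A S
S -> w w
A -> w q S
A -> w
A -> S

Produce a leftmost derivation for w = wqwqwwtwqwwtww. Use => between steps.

S=>AS=>wqSS=>wqASS=>wqwqSSS=>wqwqwwSS=>wqwqwwtAtS=>wqwqwwtwqStS=>wqwqwwtwqwwtS=>wqwqwwtwqwwtww

S => AS   [S -> A S]
AS => wqSS   [A -> w q S]
wqSS => wqASS   [S -> A S]
wqASS => wqwqSSS   [A -> w q S]
wqwqSSS => wqwqwwSS   [S -> w w]
wqwqwwSS => wqwqwwtAtS   [S -> t A t]
wqwqwwtAtS => wqwqwwtwqStS   [A -> w q S]
wqwqwwtwqStS => wqwqwwtwqwwtS   [S -> w w]
wqwqwwtwqwwtS => wqwqwwtwqwwtww   [S -> w w]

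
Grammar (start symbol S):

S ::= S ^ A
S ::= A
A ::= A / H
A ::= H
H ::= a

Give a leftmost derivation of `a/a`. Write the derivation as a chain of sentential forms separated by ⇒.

S ⇒ A   [S ::= A]
A ⇒ A/H   [A ::= A / H]
A/H ⇒ H/H   [A ::= H]
H/H ⇒ a/H   [H ::= a]
a/H ⇒ a/a   [H ::= a]

S⇒A⇒A/H⇒H/H⇒a/H⇒a/a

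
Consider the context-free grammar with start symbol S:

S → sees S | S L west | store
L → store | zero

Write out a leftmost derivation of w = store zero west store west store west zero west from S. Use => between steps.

S => S L west   [S → S L west]
S L west => S L west L west   [S → S L west]
S L west L west => S L west L west L west   [S → S L west]
S L west L west L west => S L west L west L west L west   [S → S L west]
S L west L west L west L west => store L west L west L west L west   [S → store]
store L west L west L west L west => store zero west L west L west L west   [L → zero]
store zero west L west L west L west => store zero west store west L west L west   [L → store]
store zero west store west L west L west => store zero west store west store west L west   [L → store]
store zero west store west store west L west => store zero west store west store west zero west   [L → zero]

S => S L west => S L west L west => S L west L west L west => S L west L west L west L west => store L west L west L west L west => store zero west L west L west L west => store zero west store west L west L west => store zero west store west store west L west => store zero west store west store west zero west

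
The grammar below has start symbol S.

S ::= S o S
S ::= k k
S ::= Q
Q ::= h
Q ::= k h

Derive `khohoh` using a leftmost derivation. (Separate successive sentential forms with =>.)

S => SoS => SoSoS => QoSoS => khoSoS => khoQoS => khohoS => khohoQ => khohoh

S => SoS   [S ::= S o S]
SoS => SoSoS   [S ::= S o S]
SoSoS => QoSoS   [S ::= Q]
QoSoS => khoSoS   [Q ::= k h]
khoSoS => khoQoS   [S ::= Q]
khoQoS => khohoS   [Q ::= h]
khohoS => khohoQ   [S ::= Q]
khohoQ => khohoh   [Q ::= h]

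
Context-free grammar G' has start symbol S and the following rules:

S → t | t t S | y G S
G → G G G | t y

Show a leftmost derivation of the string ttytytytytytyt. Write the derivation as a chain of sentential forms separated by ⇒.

S ⇒ ttS   [S → t t S]
ttS ⇒ ttyGS   [S → y G S]
ttyGS ⇒ ttyGGGS   [G → G G G]
ttyGGGS ⇒ ttytyGGS   [G → t y]
ttytyGGS ⇒ ttytyGGGGS   [G → G G G]
ttytyGGGGS ⇒ ttytytyGGGS   [G → t y]
ttytytyGGGS ⇒ ttytytytyGGS   [G → t y]
ttytytytyGGS ⇒ ttytytytytyGS   [G → t y]
ttytytytytyGS ⇒ ttytytytytytyS   [G → t y]
ttytytytytytyS ⇒ ttytytytytytyt   [S → t]

S⇒ttS⇒ttyGS⇒ttyGGGS⇒ttytyGGS⇒ttytyGGGGS⇒ttytytyGGGS⇒ttytytytyGGS⇒ttytytytytyGS⇒ttytytytytytyS⇒ttytytytytytyt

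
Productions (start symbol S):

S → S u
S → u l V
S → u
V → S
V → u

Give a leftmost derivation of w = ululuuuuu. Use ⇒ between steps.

S ⇒ Su   [S → S u]
Su ⇒ Suu   [S → S u]
Suu ⇒ ulVuu   [S → u l V]
ulVuu ⇒ ulSuu   [V → S]
ulSuu ⇒ ulSuuu   [S → S u]
ulSuuu ⇒ ulSuuuu   [S → S u]
ulSuuuu ⇒ ululVuuuu   [S → u l V]
ululVuuuu ⇒ ululSuuuu   [V → S]
ululSuuuu ⇒ ululuuuuu   [S → u]

S⇒Su⇒Suu⇒ulVuu⇒ulSuu⇒ulSuuu⇒ulSuuuu⇒ululVuuuu⇒ululSuuuu⇒ululuuuuu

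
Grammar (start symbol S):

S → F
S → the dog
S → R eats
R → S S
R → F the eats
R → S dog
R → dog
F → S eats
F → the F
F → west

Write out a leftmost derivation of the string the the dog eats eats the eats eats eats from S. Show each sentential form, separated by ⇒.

S ⇒ F ⇒ the F ⇒ the the F ⇒ the the S eats ⇒ the the R eats eats ⇒ the the F the eats eats eats ⇒ the the S eats the eats eats eats ⇒ the the R eats eats the eats eats eats ⇒ the the dog eats eats the eats eats eats

S ⇒ F   [S → F]
F ⇒ the F   [F → the F]
the F ⇒ the the F   [F → the F]
the the F ⇒ the the S eats   [F → S eats]
the the S eats ⇒ the the R eats eats   [S → R eats]
the the R eats eats ⇒ the the F the eats eats eats   [R → F the eats]
the the F the eats eats eats ⇒ the the S eats the eats eats eats   [F → S eats]
the the S eats the eats eats eats ⇒ the the R eats eats the eats eats eats   [S → R eats]
the the R eats eats the eats eats eats ⇒ the the dog eats eats the eats eats eats   [R → dog]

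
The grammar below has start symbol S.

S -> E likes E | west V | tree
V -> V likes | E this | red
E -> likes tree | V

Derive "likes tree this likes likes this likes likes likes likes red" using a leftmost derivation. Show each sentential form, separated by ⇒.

S ⇒ E likes E ⇒ V likes E ⇒ V likes likes E ⇒ V likes likes likes E ⇒ V likes likes likes likes E ⇒ E this likes likes likes likes E ⇒ V this likes likes likes likes E ⇒ V likes this likes likes likes likes E ⇒ V likes likes this likes likes likes likes E ⇒ E this likes likes this likes likes likes likes E ⇒ likes tree this likes likes this likes likes likes likes E ⇒ likes tree this likes likes this likes likes likes likes V ⇒ likes tree this likes likes this likes likes likes likes red

S ⇒ E likes E   [S -> E likes E]
E likes E ⇒ V likes E   [E -> V]
V likes E ⇒ V likes likes E   [V -> V likes]
V likes likes E ⇒ V likes likes likes E   [V -> V likes]
V likes likes likes E ⇒ V likes likes likes likes E   [V -> V likes]
V likes likes likes likes E ⇒ E this likes likes likes likes E   [V -> E this]
E this likes likes likes likes E ⇒ V this likes likes likes likes E   [E -> V]
V this likes likes likes likes E ⇒ V likes this likes likes likes likes E   [V -> V likes]
V likes this likes likes likes likes E ⇒ V likes likes this likes likes likes likes E   [V -> V likes]
V likes likes this likes likes likes likes E ⇒ E this likes likes this likes likes likes likes E   [V -> E this]
E this likes likes this likes likes likes likes E ⇒ likes tree this likes likes this likes likes likes likes E   [E -> likes tree]
likes tree this likes likes this likes likes likes likes E ⇒ likes tree this likes likes this likes likes likes likes V   [E -> V]
likes tree this likes likes this likes likes likes likes V ⇒ likes tree this likes likes this likes likes likes likes red   [V -> red]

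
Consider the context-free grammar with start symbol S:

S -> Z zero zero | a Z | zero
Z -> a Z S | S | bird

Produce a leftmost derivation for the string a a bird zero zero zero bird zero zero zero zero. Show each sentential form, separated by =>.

S => Z zero zero   [S -> Z zero zero]
Z zero zero => a Z S zero zero   [Z -> a Z S]
a Z S zero zero => a a Z S S zero zero   [Z -> a Z S]
a a Z S S zero zero => a a S S S zero zero   [Z -> S]
a a S S S zero zero => a a Z zero zero S S zero zero   [S -> Z zero zero]
a a Z zero zero S S zero zero => a a bird zero zero S S zero zero   [Z -> bird]
a a bird zero zero S S zero zero => a a bird zero zero zero S zero zero   [S -> zero]
a a bird zero zero zero S zero zero => a a bird zero zero zero Z zero zero zero zero   [S -> Z zero zero]
a a bird zero zero zero Z zero zero zero zero => a a bird zero zero zero bird zero zero zero zero   [Z -> bird]

S => Z zero zero => a Z S zero zero => a a Z S S zero zero => a a S S S zero zero => a a Z zero zero S S zero zero => a a bird zero zero S S zero zero => a a bird zero zero zero S zero zero => a a bird zero zero zero Z zero zero zero zero => a a bird zero zero zero bird zero zero zero zero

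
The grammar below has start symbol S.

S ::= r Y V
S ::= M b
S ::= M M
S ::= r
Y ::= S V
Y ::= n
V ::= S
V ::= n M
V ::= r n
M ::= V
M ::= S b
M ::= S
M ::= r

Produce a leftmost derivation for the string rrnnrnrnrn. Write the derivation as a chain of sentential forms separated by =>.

S => rYV   [S ::= r Y V]
rYV => rSVV   [Y ::= S V]
rSVV => rMMVV   [S ::= M M]
rMMVV => rVMVV   [M ::= V]
rVMVV => rrnMVV   [V ::= r n]
rrnMVV => rrnVVV   [M ::= V]
rrnVVV => rrnnMVV   [V ::= n M]
rrnnMVV => rrnnVVV   [M ::= V]
rrnnVVV => rrnnrnVV   [V ::= r n]
rrnnrnVV => rrnnrnrnV   [V ::= r n]
rrnnrnrnV => rrnnrnrnrn   [V ::= r n]

S => rYV => rSVV => rMMVV => rVMVV => rrnMVV => rrnVVV => rrnnMVV => rrnnVVV => rrnnrnVV => rrnnrnrnV => rrnnrnrnrn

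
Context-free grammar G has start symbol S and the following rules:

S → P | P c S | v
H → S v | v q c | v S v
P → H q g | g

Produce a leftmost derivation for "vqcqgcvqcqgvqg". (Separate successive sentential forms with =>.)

S => PcS   [S → P c S]
PcS => HqgcS   [P → H q g]
HqgcS => vqcqgcS   [H → v q c]
vqcqgcS => vqcqgcP   [S → P]
vqcqgcP => vqcqgcHqg   [P → H q g]
vqcqgcHqg => vqcqgcSvqg   [H → S v]
vqcqgcSvqg => vqcqgcPvqg   [S → P]
vqcqgcPvqg => vqcqgcHqgvqg   [P → H q g]
vqcqgcHqgvqg => vqcqgcvqcqgvqg   [H → v q c]

S => PcS => HqgcS => vqcqgcS => vqcqgcP => vqcqgcHqg => vqcqgcSvqg => vqcqgcPvqg => vqcqgcHqgvqg => vqcqgcvqcqgvqg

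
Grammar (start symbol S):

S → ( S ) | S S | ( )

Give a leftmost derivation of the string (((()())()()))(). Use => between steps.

S => SS => (S)S => ((S))S => ((SS))S => ((SSS))S => (((S)SS))S => (((SS)SS))S => (((()S)SS))S => (((()())SS))S => (((()())()S))S => (((()())()()))S => (((()())()()))()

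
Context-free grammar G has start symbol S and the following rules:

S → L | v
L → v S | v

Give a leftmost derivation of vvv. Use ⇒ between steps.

S ⇒ L ⇒ vS ⇒ vL ⇒ vvS ⇒ vvL ⇒ vvv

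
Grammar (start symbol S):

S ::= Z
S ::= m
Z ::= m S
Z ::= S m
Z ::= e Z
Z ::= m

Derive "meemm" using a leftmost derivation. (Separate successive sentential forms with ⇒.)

S⇒Z⇒mS⇒mZ⇒meZ⇒meeZ⇒meemS⇒meemm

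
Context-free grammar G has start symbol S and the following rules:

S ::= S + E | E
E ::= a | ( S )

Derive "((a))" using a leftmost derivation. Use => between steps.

S => E   [S ::= E]
E => (S)   [E ::= ( S )]
(S) => (E)   [S ::= E]
(E) => ((S))   [E ::= ( S )]
((S)) => ((E))   [S ::= E]
((E)) => ((a))   [E ::= a]

S=>E=>(S)=>(E)=>((S))=>((E))=>((a))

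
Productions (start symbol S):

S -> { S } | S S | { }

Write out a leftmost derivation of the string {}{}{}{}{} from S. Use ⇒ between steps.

S ⇒ SS   [S -> S S]
SS ⇒ SSS   [S -> S S]
SSS ⇒ SSSS   [S -> S S]
SSSS ⇒ SSSSS   [S -> S S]
SSSSS ⇒ {}SSSS   [S -> { }]
{}SSSS ⇒ {}{}SSS   [S -> { }]
{}{}SSS ⇒ {}{}{}SS   [S -> { }]
{}{}{}SS ⇒ {}{}{}{}S   [S -> { }]
{}{}{}{}S ⇒ {}{}{}{}{}   [S -> { }]

S ⇒ SS ⇒ SSS ⇒ SSSS ⇒ SSSSS ⇒ {}SSSS ⇒ {}{}SSS ⇒ {}{}{}SS ⇒ {}{}{}{}S ⇒ {}{}{}{}{}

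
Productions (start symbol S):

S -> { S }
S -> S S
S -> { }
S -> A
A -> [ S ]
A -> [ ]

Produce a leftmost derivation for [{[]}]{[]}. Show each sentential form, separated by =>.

S => SS => AS => [S]S => [{S}]S => [{A}]S => [{[]}]S => [{[]}]{S} => [{[]}]{A} => [{[]}]{[]}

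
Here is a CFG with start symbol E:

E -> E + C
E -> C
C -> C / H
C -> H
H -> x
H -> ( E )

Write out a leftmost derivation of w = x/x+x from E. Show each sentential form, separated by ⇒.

E⇒E+C⇒C+C⇒C/H+C⇒H/H+C⇒x/H+C⇒x/x+C⇒x/x+H⇒x/x+x

E ⇒ E+C   [E -> E + C]
E+C ⇒ C+C   [E -> C]
C+C ⇒ C/H+C   [C -> C / H]
C/H+C ⇒ H/H+C   [C -> H]
H/H+C ⇒ x/H+C   [H -> x]
x/H+C ⇒ x/x+C   [H -> x]
x/x+C ⇒ x/x+H   [C -> H]
x/x+H ⇒ x/x+x   [H -> x]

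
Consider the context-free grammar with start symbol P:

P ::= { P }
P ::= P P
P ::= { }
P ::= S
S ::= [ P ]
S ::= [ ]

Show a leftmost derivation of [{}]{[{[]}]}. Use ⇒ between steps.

P ⇒ PP ⇒ SP ⇒ [P]P ⇒ [{}]P ⇒ [{}]{P} ⇒ [{}]{S} ⇒ [{}]{[P]} ⇒ [{}]{[{P}]} ⇒ [{}]{[{S}]} ⇒ [{}]{[{[]}]}

P ⇒ PP   [P ::= P P]
PP ⇒ SP   [P ::= S]
SP ⇒ [P]P   [S ::= [ P ]]
[P]P ⇒ [{}]P   [P ::= { }]
[{}]P ⇒ [{}]{P}   [P ::= { P }]
[{}]{P} ⇒ [{}]{S}   [P ::= S]
[{}]{S} ⇒ [{}]{[P]}   [S ::= [ P ]]
[{}]{[P]} ⇒ [{}]{[{P}]}   [P ::= { P }]
[{}]{[{P}]} ⇒ [{}]{[{S}]}   [P ::= S]
[{}]{[{S}]} ⇒ [{}]{[{[]}]}   [S ::= [ ]]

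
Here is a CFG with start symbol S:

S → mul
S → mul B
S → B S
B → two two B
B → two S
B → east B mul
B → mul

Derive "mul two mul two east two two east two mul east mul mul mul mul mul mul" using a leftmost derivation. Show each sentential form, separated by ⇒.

S ⇒ mul B   [S → mul B]
mul B ⇒ mul two S   [B → two S]
mul two S ⇒ mul two mul B   [S → mul B]
mul two mul B ⇒ mul two mul two S   [B → two S]
mul two mul two S ⇒ mul two mul two B S   [S → B S]
mul two mul two B S ⇒ mul two mul two east B mul S   [B → east B mul]
mul two mul two east B mul S ⇒ mul two mul two east two two B mul S   [B → two two B]
mul two mul two east two two B mul S ⇒ mul two mul two east two two east B mul mul S   [B → east B mul]
mul two mul two east two two east B mul mul S ⇒ mul two mul two east two two east two S mul mul S   [B → two S]
mul two mul two east two two east two S mul mul S ⇒ mul two mul two east two two east two mul B mul mul S   [S → mul B]
mul two mul two east two two east two mul B mul mul S ⇒ mul two mul two east two two east two mul east B mul mul mul S   [B → east B mul]
mul two mul two east two two east two mul east B mul mul mul S ⇒ mul two mul two east two two east two mul east mul mul mul mul S   [B → mul]
mul two mul two east two two east two mul east mul mul mul mul S ⇒ mul two mul two east two two east two mul east mul mul mul mul mul B   [S → mul B]
mul two mul two east two two east two mul east mul mul mul mul mul B ⇒ mul two mul two east two two east two mul east mul mul mul mul mul mul   [B → mul]

S ⇒ mul B ⇒ mul two S ⇒ mul two mul B ⇒ mul two mul two S ⇒ mul two mul two B S ⇒ mul two mul two east B mul S ⇒ mul two mul two east two two B mul S ⇒ mul two mul two east two two east B mul mul S ⇒ mul two mul two east two two east two S mul mul S ⇒ mul two mul two east two two east two mul B mul mul S ⇒ mul two mul two east two two east two mul east B mul mul mul S ⇒ mul two mul two east two two east two mul east mul mul mul mul S ⇒ mul two mul two east two two east two mul east mul mul mul mul mul B ⇒ mul two mul two east two two east two mul east mul mul mul mul mul mul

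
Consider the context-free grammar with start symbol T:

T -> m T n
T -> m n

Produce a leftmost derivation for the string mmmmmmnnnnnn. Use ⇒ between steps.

T ⇒ mTn   [T -> m T n]
mTn ⇒ mmTnn   [T -> m T n]
mmTnn ⇒ mmmTnnn   [T -> m T n]
mmmTnnn ⇒ mmmmTnnnn   [T -> m T n]
mmmmTnnnn ⇒ mmmmmTnnnnn   [T -> m T n]
mmmmmTnnnnn ⇒ mmmmmmnnnnnn   [T -> m n]

T⇒mTn⇒mmTnn⇒mmmTnnn⇒mmmmTnnnn⇒mmmmmTnnnnn⇒mmmmmmnnnnnn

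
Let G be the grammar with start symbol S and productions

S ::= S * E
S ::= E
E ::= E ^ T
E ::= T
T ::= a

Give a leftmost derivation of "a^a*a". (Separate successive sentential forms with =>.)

S => S*E => E*E => E^T*E => T^T*E => a^T*E => a^a*E => a^a*T => a^a*a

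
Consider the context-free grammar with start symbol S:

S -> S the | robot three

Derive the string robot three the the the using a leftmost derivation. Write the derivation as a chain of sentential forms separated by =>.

S => S the => S the the => S the the the => robot three the the the

S => S the   [S -> S the]
S the => S the the   [S -> S the]
S the the => S the the the   [S -> S the]
S the the the => robot three the the the   [S -> robot three]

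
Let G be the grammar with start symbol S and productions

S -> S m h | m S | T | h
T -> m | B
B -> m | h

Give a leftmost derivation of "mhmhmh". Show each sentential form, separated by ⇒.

S ⇒ Smh ⇒ Smhmh ⇒ mSmhmh ⇒ mTmhmh ⇒ mBmhmh ⇒ mhmhmh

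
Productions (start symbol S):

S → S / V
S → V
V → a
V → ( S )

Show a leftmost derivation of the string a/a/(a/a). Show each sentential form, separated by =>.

S => S/V => S/V/V => V/V/V => a/V/V => a/a/V => a/a/(S) => a/a/(S/V) => a/a/(V/V) => a/a/(a/V) => a/a/(a/a)

S => S/V   [S → S / V]
S/V => S/V/V   [S → S / V]
S/V/V => V/V/V   [S → V]
V/V/V => a/V/V   [V → a]
a/V/V => a/a/V   [V → a]
a/a/V => a/a/(S)   [V → ( S )]
a/a/(S) => a/a/(S/V)   [S → S / V]
a/a/(S/V) => a/a/(V/V)   [S → V]
a/a/(V/V) => a/a/(a/V)   [V → a]
a/a/(a/V) => a/a/(a/a)   [V → a]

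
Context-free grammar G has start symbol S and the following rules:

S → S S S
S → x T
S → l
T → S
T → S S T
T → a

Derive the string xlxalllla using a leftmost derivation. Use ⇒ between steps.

S ⇒ xT ⇒ xSST ⇒ xSSSST ⇒ xlSSST ⇒ xlSSSSST ⇒ xlxTSSSST ⇒ xlxaSSSST ⇒ xlxalSSST ⇒ xlxallSST ⇒ xlxalllST ⇒ xlxallllT ⇒ xlxalllla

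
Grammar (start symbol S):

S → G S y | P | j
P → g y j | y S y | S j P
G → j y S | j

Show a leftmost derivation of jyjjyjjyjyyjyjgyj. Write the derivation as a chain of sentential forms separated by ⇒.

S ⇒ P   [S → P]
P ⇒ SjP   [P → S j P]
SjP ⇒ GSyjP   [S → G S y]
GSyjP ⇒ jySSyjP   [G → j y S]
jySSyjP ⇒ jyGSySyjP   [S → G S y]
jyGSySyjP ⇒ jyjSySyjP   [G → j]
jyjSySyjP ⇒ jyjGSyySyjP   [S → G S y]
jyjGSyySyjP ⇒ jyjjySSyySyjP   [G → j y S]
jyjjySSyySyjP ⇒ jyjjyGSySyySyjP   [S → G S y]
jyjjyGSySyySyjP ⇒ jyjjyjSySyySyjP   [G → j]
jyjjyjSySyySyjP ⇒ jyjjyjjySyySyjP   [S → j]
jyjjyjjySyySyjP ⇒ jyjjyjjyjyySyjP   [S → j]
jyjjyjjyjyySyjP ⇒ jyjjyjjyjyyjyjP   [S → j]
jyjjyjjyjyyjyjP ⇒ jyjjyjjyjyyjyjgyj   [P → g y j]

S⇒P⇒SjP⇒GSyjP⇒jySSyjP⇒jyGSySyjP⇒jyjSySyjP⇒jyjGSyySyjP⇒jyjjySSyySyjP⇒jyjjyGSySyySyjP⇒jyjjyjSySyySyjP⇒jyjjyjjySyySyjP⇒jyjjyjjyjyySyjP⇒jyjjyjjyjyyjyjP⇒jyjjyjjyjyyjyjgyj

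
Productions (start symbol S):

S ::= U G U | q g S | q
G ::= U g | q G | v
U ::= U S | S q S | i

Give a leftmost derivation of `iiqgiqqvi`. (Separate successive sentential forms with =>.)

S => UGU   [S ::= U G U]
UGU => SqSGU   [U ::= S q S]
SqSGU => UGUqSGU   [S ::= U G U]
UGUqSGU => iGUqSGU   [U ::= i]
iGUqSGU => iUgUqSGU   [G ::= U g]
iUgUqSGU => iUSgUqSGU   [U ::= U S]
iUSgUqSGU => iiSgUqSGU   [U ::= i]
iiSgUqSGU => iiqgUqSGU   [S ::= q]
iiqgUqSGU => iiqgiqSGU   [U ::= i]
iiqgiqSGU => iiqgiqqGU   [S ::= q]
iiqgiqqGU => iiqgiqqvU   [G ::= v]
iiqgiqqvU => iiqgiqqvi   [U ::= i]

S => UGU => SqSGU => UGUqSGU => iGUqSGU => iUgUqSGU => iUSgUqSGU => iiSgUqSGU => iiqgUqSGU => iiqgiqSGU => iiqgiqqGU => iiqgiqqvU => iiqgiqqvi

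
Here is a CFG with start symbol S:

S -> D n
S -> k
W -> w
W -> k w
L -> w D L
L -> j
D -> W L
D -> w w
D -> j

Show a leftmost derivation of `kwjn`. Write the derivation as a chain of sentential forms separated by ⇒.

S ⇒ Dn   [S -> D n]
Dn ⇒ WLn   [D -> W L]
WLn ⇒ kwLn   [W -> k w]
kwLn ⇒ kwjn   [L -> j]

S⇒Dn⇒WLn⇒kwLn⇒kwjn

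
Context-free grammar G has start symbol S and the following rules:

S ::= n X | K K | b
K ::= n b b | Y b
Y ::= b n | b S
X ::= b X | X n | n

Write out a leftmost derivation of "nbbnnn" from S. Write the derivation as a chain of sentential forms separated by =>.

S => nX => nXn => nbXn => nbXnn => nbbXnn => nbbnnn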